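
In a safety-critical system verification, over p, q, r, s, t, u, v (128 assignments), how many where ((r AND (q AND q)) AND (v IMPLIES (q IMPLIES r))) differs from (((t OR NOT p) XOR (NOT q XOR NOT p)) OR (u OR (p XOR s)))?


F1 = ((r AND (q AND q)) AND (v IMPLIES (q IMPLIES r)))
F2 = (((t OR NOT p) XOR (NOT q XOR NOT p)) OR (u OR (p XOR s)))
Evaluate both on each of 128 rows (bits = p,q,r,s,t,u,v):
  row 0 [0000000]: F1=0 F2=1 (differ) -> 1
  row 1 [0000001]: F1=0 F2=1 (differ) -> 1
  row 2 [0000010]: F1=0 F2=1 (differ) -> 1
  row 3 [0000011]: F1=0 F2=1 (differ) -> 1
  row 4 [0000100]: F1=0 F2=1 (differ) -> 1
  (every remaining row is evaluated the same way; all 128 results are listed next)
Full result column, 8 rows per line (p,q,r,s fixed per line; t,u,v runs 000..111 left to right):
  rows 0-7 [p,q,r,s=0000]: 11111111  (ones: 8)
  rows 8-15 [p,q,r,s=0001]: 11111111  (ones: 8)
  rows 16-23 [p,q,r,s=0010]: 11111111  (ones: 8)
  rows 24-31 [p,q,r,s=0011]: 11111111  (ones: 8)
  rows 32-39 [p,q,r,s=0100]: 00110011  (ones: 4)
  rows 40-47 [p,q,r,s=0101]: 11111111  (ones: 8)
  rows 48-55 [p,q,r,s=0110]: 11001100  (ones: 4)
  rows 56-63 [p,q,r,s=0111]: 00000000  (ones: 0)
  rows 64-71 [p,q,r,s=1000]: 11111111  (ones: 8)
  rows 72-79 [p,q,r,s=1001]: 11110011  (ones: 6)
  rows 80-87 [p,q,r,s=1010]: 11111111  (ones: 8)
  rows 88-95 [p,q,r,s=1011]: 11110011  (ones: 6)
  rows 96-103 [p,q,r,s=1100]: 11111111  (ones: 8)
  rows 104-111 [p,q,r,s=1101]: 00111111  (ones: 6)
  rows 112-119 [p,q,r,s=1110]: 00000000  (ones: 0)
  rows 120-127 [p,q,r,s=1111]: 11000000  (ones: 2)
Disagreements = 8+8+8+8+4+8+4+0+8+6+8+6+8+6+0+2 = 92

92


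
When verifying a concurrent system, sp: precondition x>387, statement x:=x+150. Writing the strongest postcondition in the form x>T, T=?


Formula: sp(P, x:=E) = exists old_x. (x = E[old_x/x]) AND P[old_x/x] (old_x is the value of x before the assignment; eliminate old_x by solving x = E[old_x/x] for old_x)
Step 1: Precondition P: x>387, i.e. old_x > 387
Step 2: Assignment gives x = old_x + 150, so old_x = x - 150
Step 3: Substitute into P: x - 150 > 387
Step 4: Simplify: x > 387+150 = 537

537


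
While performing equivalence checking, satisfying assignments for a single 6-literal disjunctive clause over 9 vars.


Step 1: Total=2^9=512
Step 2: Unsat when all 6 false: 2^3=8
Step 3: Sat=512-8=504

504


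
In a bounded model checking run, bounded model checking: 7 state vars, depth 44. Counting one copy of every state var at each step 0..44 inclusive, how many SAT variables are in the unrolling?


BMC unrolls to depth k, creating one copy of each state var for steps 0..k.
Step count = 44 + 1 = 45 (steps 0 through 44)
Vars per step = 7
Total = 7 * 45 = 315

315


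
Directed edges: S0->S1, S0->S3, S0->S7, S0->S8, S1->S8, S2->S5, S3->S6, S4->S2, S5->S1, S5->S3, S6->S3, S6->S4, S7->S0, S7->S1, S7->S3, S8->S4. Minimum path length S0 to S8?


BFS layer-by-layer from S0:
  dist 0: {S0}
  dist 1: {S1, S3, S7, S8}
  -> S8 reached at distance 1
Shortest path length = 1

1


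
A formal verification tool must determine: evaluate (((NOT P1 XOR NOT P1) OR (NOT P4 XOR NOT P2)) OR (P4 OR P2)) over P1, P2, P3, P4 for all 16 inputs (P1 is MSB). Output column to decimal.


Formula: (((NOT P1 XOR NOT P1) OR (NOT P4 XOR NOT P2)) OR (P4 OR P2)) over P1, P2, P3, P4 (16 rows)
Evaluate each row (bits = P1,P2,P3,P4, MSB first):
  row 0 [0000]: (((NOT 0 XOR NOT 0) OR (NOT 0 XOR NOT 0)) OR (0 OR 0)) -> 0
  row 1 [0001]: (((NOT 0 XOR NOT 0) OR (NOT 1 XOR NOT 0)) OR (1 OR 0)) -> 1
  row 2 [0010]: (((NOT 0 XOR NOT 0) OR (NOT 0 XOR NOT 0)) OR (0 OR 0)) -> 0
  row 3 [0011]: (((NOT 0 XOR NOT 0) OR (NOT 1 XOR NOT 0)) OR (1 OR 0)) -> 1
  row 4 [0100]: (((NOT 0 XOR NOT 0) OR (NOT 0 XOR NOT 1)) OR (0 OR 1)) -> 1
  row 5 [0101]: (((NOT 0 XOR NOT 0) OR (NOT 1 XOR NOT 1)) OR (1 OR 1)) -> 1
  row 6 [0110]: (((NOT 0 XOR NOT 0) OR (NOT 0 XOR NOT 1)) OR (0 OR 1)) -> 1
  row 7 [0111]: (((NOT 0 XOR NOT 0) OR (NOT 1 XOR NOT 1)) OR (1 OR 1)) -> 1
  row 8 [1000]: (((NOT 1 XOR NOT 1) OR (NOT 0 XOR NOT 0)) OR (0 OR 0)) -> 0
  row 9 [1001]: (((NOT 1 XOR NOT 1) OR (NOT 1 XOR NOT 0)) OR (1 OR 0)) -> 1
  row 10 [1010]: (((NOT 1 XOR NOT 1) OR (NOT 0 XOR NOT 0)) OR (0 OR 0)) -> 0
  row 11 [1011]: (((NOT 1 XOR NOT 1) OR (NOT 1 XOR NOT 0)) OR (1 OR 0)) -> 1
  row 12 [1100]: (((NOT 1 XOR NOT 1) OR (NOT 0 XOR NOT 1)) OR (0 OR 1)) -> 1
  row 13 [1101]: (((NOT 1 XOR NOT 1) OR (NOT 1 XOR NOT 1)) OR (1 OR 1)) -> 1
  row 14 [1110]: (((NOT 1 XOR NOT 1) OR (NOT 0 XOR NOT 1)) OR (0 OR 1)) -> 1
  row 15 [1111]: (((NOT 1 XOR NOT 1) OR (NOT 1 XOR NOT 1)) OR (1 OR 1)) -> 1
Full result column, 4 rows per line (P1,P2 fixed per line; P3,P4 runs 00..11 left to right):
  rows 0-3 [P1,P2=00]: 0101  = hex 5
  rows 4-7 [P1,P2=01]: 1111  = hex F
  rows 8-11 [P1,P2=10]: 0101  = hex 5
  rows 12-15 [P1,P2=11]: 1111  = hex F
Output column (row 0 .. row 15) = 0101111101011111
Output column grouped in 4s = 0101 1111 0101 1111 = 0x5F5F
Convert to decimal digit by digit (value = value*16 + digit):
  5 -> 5
  5*16 + 15 (F) = 95
  95*16 + 5 = 1525
  1525*16 + 15 (F) = 24415
Decimal = 24415

24415


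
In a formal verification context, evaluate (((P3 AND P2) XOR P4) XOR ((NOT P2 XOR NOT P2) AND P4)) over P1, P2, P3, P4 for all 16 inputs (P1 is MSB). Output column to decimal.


Formula: (((P3 AND P2) XOR P4) XOR ((NOT P2 XOR NOT P2) AND P4)) over P1, P2, P3, P4 (16 rows)
Evaluate each row (bits = P1,P2,P3,P4, MSB first):
  row 0 [0000]: (((0 AND 0) XOR 0) XOR ((NOT 0 XOR NOT 0) AND 0)) -> 0
  row 1 [0001]: (((0 AND 0) XOR 1) XOR ((NOT 0 XOR NOT 0) AND 1)) -> 1
  row 2 [0010]: (((1 AND 0) XOR 0) XOR ((NOT 0 XOR NOT 0) AND 0)) -> 0
  row 3 [0011]: (((1 AND 0) XOR 1) XOR ((NOT 0 XOR NOT 0) AND 1)) -> 1
  row 4 [0100]: (((0 AND 1) XOR 0) XOR ((NOT 1 XOR NOT 1) AND 0)) -> 0
  row 5 [0101]: (((0 AND 1) XOR 1) XOR ((NOT 1 XOR NOT 1) AND 1)) -> 1
  row 6 [0110]: (((1 AND 1) XOR 0) XOR ((NOT 1 XOR NOT 1) AND 0)) -> 1
  row 7 [0111]: (((1 AND 1) XOR 1) XOR ((NOT 1 XOR NOT 1) AND 1)) -> 0
  row 8 [1000]: (((0 AND 0) XOR 0) XOR ((NOT 0 XOR NOT 0) AND 0)) -> 0
  row 9 [1001]: (((0 AND 0) XOR 1) XOR ((NOT 0 XOR NOT 0) AND 1)) -> 1
  row 10 [1010]: (((1 AND 0) XOR 0) XOR ((NOT 0 XOR NOT 0) AND 0)) -> 0
  row 11 [1011]: (((1 AND 0) XOR 1) XOR ((NOT 0 XOR NOT 0) AND 1)) -> 1
  row 12 [1100]: (((0 AND 1) XOR 0) XOR ((NOT 1 XOR NOT 1) AND 0)) -> 0
  row 13 [1101]: (((0 AND 1) XOR 1) XOR ((NOT 1 XOR NOT 1) AND 1)) -> 1
  row 14 [1110]: (((1 AND 1) XOR 0) XOR ((NOT 1 XOR NOT 1) AND 0)) -> 1
  row 15 [1111]: (((1 AND 1) XOR 1) XOR ((NOT 1 XOR NOT 1) AND 1)) -> 0
Full result column, 4 rows per line (P1,P2 fixed per line; P3,P4 runs 00..11 left to right):
  rows 0-3 [P1,P2=00]: 0101  = hex 5
  rows 4-7 [P1,P2=01]: 0110  = hex 6
  rows 8-11 [P1,P2=10]: 0101  = hex 5
  rows 12-15 [P1,P2=11]: 0110  = hex 6
Output column (row 0 .. row 15) = 0101011001010110
Output column grouped in 4s = 0101 0110 0101 0110 = 0x5656
Convert to decimal digit by digit (value = value*16 + digit):
  5 -> 5
  5*16 + 6 = 86
  86*16 + 5 = 1381
  1381*16 + 6 = 22102
Decimal = 22102

22102


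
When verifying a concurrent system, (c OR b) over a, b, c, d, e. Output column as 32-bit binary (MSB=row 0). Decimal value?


Formula: (c OR b) over a, b, c, d, e (32 rows)
Evaluate each row (bits = a,b,c,d,e, MSB first):
  row 0 [00000]: (0 OR 0) -> 0
  row 1 [00001]: (0 OR 0) -> 0
  row 2 [00010]: (0 OR 0) -> 0
  row 3 [00011]: (0 OR 0) -> 0
  row 4 [00100]: (1 OR 0) -> 1
  row 5 [00101]: (1 OR 0) -> 1
  row 6 [00110]: (1 OR 0) -> 1
  row 7 [00111]: (1 OR 0) -> 1
  row 8 [01000]: (0 OR 1) -> 1
  row 9 [01001]: (0 OR 1) -> 1
  row 10 [01010]: (0 OR 1) -> 1
  row 11 [01011]: (0 OR 1) -> 1
  row 12 [01100]: (1 OR 1) -> 1
  row 13 [01101]: (1 OR 1) -> 1
  row 14 [01110]: (1 OR 1) -> 1
  row 15 [01111]: (1 OR 1) -> 1
  row 16 [10000]: (0 OR 0) -> 0
  row 17 [10001]: (0 OR 0) -> 0
  row 18 [10010]: (0 OR 0) -> 0
  row 19 [10011]: (0 OR 0) -> 0
  row 20 [10100]: (1 OR 0) -> 1
  row 21 [10101]: (1 OR 0) -> 1
  row 22 [10110]: (1 OR 0) -> 1
  row 23 [10111]: (1 OR 0) -> 1
  row 24 [11000]: (0 OR 1) -> 1
  row 25 [11001]: (0 OR 1) -> 1
  row 26 [11010]: (0 OR 1) -> 1
  row 27 [11011]: (0 OR 1) -> 1
  row 28 [11100]: (1 OR 1) -> 1
  row 29 [11101]: (1 OR 1) -> 1
  row 30 [11110]: (1 OR 1) -> 1
  row 31 [11111]: (1 OR 1) -> 1
Full result column, 4 rows per line (a,b,c fixed per line; d,e runs 00..11 left to right):
  rows 0-3 [a,b,c=000]: 0000  = hex 0
  rows 4-7 [a,b,c=001]: 1111  = hex F
  rows 8-11 [a,b,c=010]: 1111  = hex F
  rows 12-15 [a,b,c=011]: 1111  = hex F
  rows 16-19 [a,b,c=100]: 0000  = hex 0
  rows 20-23 [a,b,c=101]: 1111  = hex F
  rows 24-27 [a,b,c=110]: 1111  = hex F
  rows 28-31 [a,b,c=111]: 1111  = hex F
Output column (row 0 .. row 31) = 00001111111111110000111111111111
Output column grouped in 4s = 0000 1111 1111 1111 0000 1111 1111 1111 = 0x0FFF0FFF
Convert to decimal digit by digit (value = value*16 + digit):
  0 -> 0
  0*16 + 15 (F) = 15
  15*16 + 15 (F) = 255
  255*16 + 15 (F) = 4095
  4095*16 + 0 = 65520
  65520*16 + 15 (F) = 1048335
  1048335*16 + 15 (F) = 16773375
  16773375*16 + 15 (F) = 268374015
Decimal = 268374015

268374015


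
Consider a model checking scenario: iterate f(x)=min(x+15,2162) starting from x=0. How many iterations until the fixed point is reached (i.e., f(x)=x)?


Step 1: x=0, cap=2162, increment=15
Step 2: x grows by 15 each step until capped at 2162; fixed point is x=2162
Step 3: iterations = ceil(2162/15) = 145

145


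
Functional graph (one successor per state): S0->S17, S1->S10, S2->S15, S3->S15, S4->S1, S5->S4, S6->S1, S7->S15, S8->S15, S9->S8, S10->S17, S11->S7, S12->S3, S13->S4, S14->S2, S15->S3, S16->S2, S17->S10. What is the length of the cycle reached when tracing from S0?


Trace from S0 until a state repeats:
  S0 -> S17 -> S10 -> S17
S17 first seen at step 1, revisited at step 3.
Cycle length = 3 - 1 = 2

2


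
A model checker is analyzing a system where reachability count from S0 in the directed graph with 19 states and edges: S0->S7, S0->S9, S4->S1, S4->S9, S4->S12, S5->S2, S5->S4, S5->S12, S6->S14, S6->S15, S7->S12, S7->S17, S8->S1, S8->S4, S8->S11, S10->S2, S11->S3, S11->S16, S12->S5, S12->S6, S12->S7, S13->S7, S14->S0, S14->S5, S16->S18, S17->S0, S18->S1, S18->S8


BFS from S0:
  layer 0: {S0}
  layer 1: {S7, S9}
  layer 2: {S12, S17}
  layer 3: {S5, S6}
  layer 4: {S2, S4, S14, S15}
  layer 5: {S1}
Reachable set: {S0, S1, S2, S4, S5, S6, S7, S9, S12, S14, S15, S17}
Count = 12

12


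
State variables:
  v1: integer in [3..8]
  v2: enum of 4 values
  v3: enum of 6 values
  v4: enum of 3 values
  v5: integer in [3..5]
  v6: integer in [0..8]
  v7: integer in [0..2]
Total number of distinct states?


State space = product of domain sizes of all variables.
Domain sizes:
  v1 (integer in [3..8]): 6
  v2 (enum of 4 values): 4
  v3 (enum of 6 values): 6
  v4 (enum of 3 values): 3
  v5 (integer in [3..5]): 3
  v6 (integer in [0..8]): 9
  v7 (integer in [0..2]): 3
Product = 6 * 4 * 6 * 3 * 3 * 9 * 3 = 34992

34992


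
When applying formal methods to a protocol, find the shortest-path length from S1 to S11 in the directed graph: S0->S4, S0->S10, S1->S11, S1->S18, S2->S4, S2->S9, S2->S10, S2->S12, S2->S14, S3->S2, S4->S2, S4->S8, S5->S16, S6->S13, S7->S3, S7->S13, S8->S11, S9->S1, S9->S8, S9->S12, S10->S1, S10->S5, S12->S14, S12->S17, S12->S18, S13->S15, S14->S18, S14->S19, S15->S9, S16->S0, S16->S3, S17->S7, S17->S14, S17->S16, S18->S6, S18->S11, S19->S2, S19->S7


BFS layer-by-layer from S1:
  dist 0: {S1}
  dist 1: {S11, S18}
  -> S11 reached at distance 1
Shortest path length = 1

1


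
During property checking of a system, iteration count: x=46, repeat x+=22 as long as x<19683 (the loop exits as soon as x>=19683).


Step 1: x goes from 46 toward 19683 by 22; the body runs while x<19683, so iterations = ceil((bound-start)/step)
Step 2: Distance=19637
Step 3: ceil(19637/22)=893

893


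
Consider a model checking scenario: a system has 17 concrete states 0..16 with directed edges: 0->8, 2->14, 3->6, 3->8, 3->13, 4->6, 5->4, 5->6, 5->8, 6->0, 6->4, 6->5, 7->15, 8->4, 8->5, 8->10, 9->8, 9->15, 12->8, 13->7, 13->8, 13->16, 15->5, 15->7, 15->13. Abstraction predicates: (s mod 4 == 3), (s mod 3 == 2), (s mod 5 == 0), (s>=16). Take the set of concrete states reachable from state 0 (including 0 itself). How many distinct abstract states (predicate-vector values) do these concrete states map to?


BFS from 0:
Concrete reachable: {0, 4, 5, 6, 8, 10}
Abstract via predicates (s mod 4 == 3), (s mod 3 == 2), (s mod 5 == 0), (s>=16):
  (0,0,0,0) <- {4, 6}
  (0,0,1,0) <- {0, 10}
  (0,1,0,0) <- {8}
  (0,1,1,0) <- {5}
Distinct abstract states = 4

4


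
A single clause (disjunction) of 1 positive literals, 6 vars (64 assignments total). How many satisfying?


Step 1: Total=2^6=64
Step 2: Unsat when all 1 false: 2^5=32
Step 3: Sat=64-32=32

32


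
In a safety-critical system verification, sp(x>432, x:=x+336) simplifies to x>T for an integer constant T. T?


Formula: sp(P, x:=E) = exists old_x. (x = E[old_x/x]) AND P[old_x/x] (old_x is the value of x before the assignment; eliminate old_x by solving x = E[old_x/x] for old_x)
Step 1: Precondition P: x>432, i.e. old_x > 432
Step 2: Assignment gives x = old_x + 336, so old_x = x - 336
Step 3: Substitute into P: x - 336 > 432
Step 4: Simplify: x > 432+336 = 768

768


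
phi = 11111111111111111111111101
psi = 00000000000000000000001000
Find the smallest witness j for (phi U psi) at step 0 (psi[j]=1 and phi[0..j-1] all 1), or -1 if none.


(phi U psi) at 0: need smallest j with psi[j]=1 and phi[i]=1 for all i in [0,j).
Scan from step 0:
  step 0: phi=1, psi=0 -> continue
  step 1: phi=1, psi=0 -> continue
  step 2: phi=1, psi=0 -> continue
  step 3: phi=1, psi=0 -> continue
  step 22: psi=1 and phi held for [0,22) -> witness found
Witness step = 22

22


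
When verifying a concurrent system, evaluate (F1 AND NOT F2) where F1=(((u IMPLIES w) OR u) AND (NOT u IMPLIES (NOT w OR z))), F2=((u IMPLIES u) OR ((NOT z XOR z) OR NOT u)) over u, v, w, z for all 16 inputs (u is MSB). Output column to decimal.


F1 = (((u IMPLIES w) OR u) AND (NOT u IMPLIES (NOT w OR z)))
F2 = ((u IMPLIES u) OR ((NOT z XOR z) OR NOT u))
Counterexample to F1=>F2 is where F1=1 and F2=0.
Evaluate each row (bits = u,v,w,z, MSB first):
  row 0 [0000]: F1=1 F2=1 -> F1&~F2 -> 0
  row 1 [0001]: F1=1 F2=1 -> F1&~F2 -> 0
  row 2 [0010]: F1=0 F2=1 -> F1&~F2 -> 0
  row 3 [0011]: F1=1 F2=1 -> F1&~F2 -> 0
  row 4 [0100]: F1=1 F2=1 -> F1&~F2 -> 0
  row 5 [0101]: F1=1 F2=1 -> F1&~F2 -> 0
  row 6 [0110]: F1=0 F2=1 -> F1&~F2 -> 0
  row 7 [0111]: F1=1 F2=1 -> F1&~F2 -> 0
  row 8 [1000]: F1=1 F2=1 -> F1&~F2 -> 0
  row 9 [1001]: F1=1 F2=1 -> F1&~F2 -> 0
  row 10 [1010]: F1=1 F2=1 -> F1&~F2 -> 0
  row 11 [1011]: F1=1 F2=1 -> F1&~F2 -> 0
  row 12 [1100]: F1=1 F2=1 -> F1&~F2 -> 0
  row 13 [1101]: F1=1 F2=1 -> F1&~F2 -> 0
  row 14 [1110]: F1=1 F2=1 -> F1&~F2 -> 0
  row 15 [1111]: F1=1 F2=1 -> F1&~F2 -> 0
Full result column, 4 rows per line (u,v fixed per line; w,z runs 00..11 left to right):
  rows 0-3 [u,v=00]: 0000  = hex 0
  rows 4-7 [u,v=01]: 0000  = hex 0
  rows 8-11 [u,v=10]: 0000  = hex 0
  rows 12-15 [u,v=11]: 0000  = hex 0
Counterexample vector (row 0 .. row 15) = 0000000000000000
Output column grouped in 4s = 0000 0000 0000 0000 = 0x0000
Convert to decimal digit by digit (value = value*16 + digit):
  0 -> 0
  0*16 + 0 = 0
  0*16 + 0 = 0
  0*16 + 0 = 0
Decimal = 0

0


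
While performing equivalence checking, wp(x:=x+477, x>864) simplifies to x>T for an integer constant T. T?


Formula: wp(x:=E, P) = P[E/x] (substitute E for x in postcondition)
Step 1: Postcondition: x>864
Step 2: Substitute x+477 for x: x+477>864
Step 3: Solve for x: x > 864-477 = 387

387


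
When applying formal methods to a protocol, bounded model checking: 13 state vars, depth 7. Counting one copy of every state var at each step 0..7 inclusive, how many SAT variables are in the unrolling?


BMC unrolls to depth k, creating one copy of each state var for steps 0..k.
Step count = 7 + 1 = 8 (steps 0 through 7)
Vars per step = 13
Total = 13 * 8 = 104

104


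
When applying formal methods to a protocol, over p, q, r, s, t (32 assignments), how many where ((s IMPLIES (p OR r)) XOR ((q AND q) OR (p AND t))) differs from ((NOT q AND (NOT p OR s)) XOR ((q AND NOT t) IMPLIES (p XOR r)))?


F1 = ((s IMPLIES (p OR r)) XOR ((q AND q) OR (p AND t)))
F2 = ((NOT q AND (NOT p OR s)) XOR ((q AND NOT t) IMPLIES (p XOR r)))
Evaluate both on each of 32 rows (bits = p,q,r,s,t):
  row 0 [00000]: F1=1 F2=0 (differ) -> 1
  row 1 [00001]: F1=1 F2=0 (differ) -> 1
  row 2 [00010]: F1=0 F2=0 -> 0
  row 3 [00011]: F1=0 F2=0 -> 0
  row 4 [00100]: F1=1 F2=0 (differ) -> 1
  row 5 [00101]: F1=1 F2=0 (differ) -> 1
  row 6 [00110]: F1=1 F2=0 (differ) -> 1
  row 7 [00111]: F1=1 F2=0 (differ) -> 1
  row 8 [01000]: F1=0 F2=0 -> 0
  row 9 [01001]: F1=0 F2=1 (differ) -> 1
  row 10 [01010]: F1=1 F2=0 (differ) -> 1
  row 11 [01011]: F1=1 F2=1 -> 0
  row 12 [01100]: F1=0 F2=1 (differ) -> 1
  row 13 [01101]: F1=0 F2=1 (differ) -> 1
  row 14 [01110]: F1=0 F2=1 (differ) -> 1
  row 15 [01111]: F1=0 F2=1 (differ) -> 1
  row 16 [10000]: F1=1 F2=1 -> 0
  row 17 [10001]: F1=0 F2=1 (differ) -> 1
  row 18 [10010]: F1=1 F2=0 (differ) -> 1
  row 19 [10011]: F1=0 F2=0 -> 0
  row 20 [10100]: F1=1 F2=1 -> 0
  row 21 [10101]: F1=0 F2=1 (differ) -> 1
  row 22 [10110]: F1=1 F2=0 (differ) -> 1
  row 23 [10111]: F1=0 F2=0 -> 0
  row 24 [11000]: F1=0 F2=1 (differ) -> 1
  row 25 [11001]: F1=0 F2=1 (differ) -> 1
  row 26 [11010]: F1=0 F2=1 (differ) -> 1
  row 27 [11011]: F1=0 F2=1 (differ) -> 1
  row 28 [11100]: F1=0 F2=0 -> 0
  row 29 [11101]: F1=0 F2=1 (differ) -> 1
  row 30 [11110]: F1=0 F2=0 -> 0
  row 31 [11111]: F1=0 F2=1 (differ) -> 1
Full result column, 8 rows per line (p,q fixed per line; r,s,t runs 000..111 left to right):
  rows 0-7 [p,q=00]: 11001111  (ones: 6)
  rows 8-15 [p,q=01]: 01101111  (ones: 6)
  rows 16-23 [p,q=10]: 01100110  (ones: 4)
  rows 24-31 [p,q=11]: 11110101  (ones: 6)
Disagreements = 6+6+4+6 = 22

22


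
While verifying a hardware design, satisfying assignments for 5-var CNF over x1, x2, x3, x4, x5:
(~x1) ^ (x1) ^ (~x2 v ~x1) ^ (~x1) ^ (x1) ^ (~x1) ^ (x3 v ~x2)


CNF with 7 clauses over 5 vars (32 assignments).
An assignment satisfies CNF iff every clause has >=1 true literal.
Check each row (bits = x1,x2,x3,x4,x5; clause T/F shown):
  row 0 [00000]: clauses=TFTTFTT -> 0
  row 1 [00001]: clauses=TFTTFTT -> 0
  row 2 [00010]: clauses=TFTTFTT -> 0
  row 3 [00011]: clauses=TFTTFTT -> 0
  row 4 [00100]: clauses=TFTTFTT -> 0
  row 5 [00101]: clauses=TFTTFTT -> 0
  row 6 [00110]: clauses=TFTTFTT -> 0
  row 7 [00111]: clauses=TFTTFTT -> 0
  row 8 [01000]: clauses=TFTTFTF -> 0
  row 9 [01001]: clauses=TFTTFTF -> 0
  row 10 [01010]: clauses=TFTTFTF -> 0
  row 11 [01011]: clauses=TFTTFTF -> 0
  row 12 [01100]: clauses=TFTTFTT -> 0
  row 13 [01101]: clauses=TFTTFTT -> 0
  row 14 [01110]: clauses=TFTTFTT -> 0
  row 15 [01111]: clauses=TFTTFTT -> 0
  row 16 [10000]: clauses=FTTFTFT -> 0
  row 17 [10001]: clauses=FTTFTFT -> 0
  row 18 [10010]: clauses=FTTFTFT -> 0
  row 19 [10011]: clauses=FTTFTFT -> 0
  row 20 [10100]: clauses=FTTFTFT -> 0
  row 21 [10101]: clauses=FTTFTFT -> 0
  row 22 [10110]: clauses=FTTFTFT -> 0
  row 23 [10111]: clauses=FTTFTFT -> 0
  row 24 [11000]: clauses=FTFFTFF -> 0
  row 25 [11001]: clauses=FTFFTFF -> 0
  row 26 [11010]: clauses=FTFFTFF -> 0
  row 27 [11011]: clauses=FTFFTFF -> 0
  row 28 [11100]: clauses=FTFFTFT -> 0
  row 29 [11101]: clauses=FTFFTFT -> 0
  row 30 [11110]: clauses=FTFFTFT -> 0
  row 31 [11111]: clauses=FTFFTFT -> 0
Full result column, 8 rows per line (x1,x2 fixed per line; x3,x4,x5 runs 000..111 left to right):
  rows 0-7 [x1,x2=00]: 00000000  (ones: 0)
  rows 8-15 [x1,x2=01]: 00000000  (ones: 0)
  rows 16-23 [x1,x2=10]: 00000000  (ones: 0)
  rows 24-31 [x1,x2=11]: 00000000  (ones: 0)
Satisfying assignments = 0+0+0+0 = 0

0


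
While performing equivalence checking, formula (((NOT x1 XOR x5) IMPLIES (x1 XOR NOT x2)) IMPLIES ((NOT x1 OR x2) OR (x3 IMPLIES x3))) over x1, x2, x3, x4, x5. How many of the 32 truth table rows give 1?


Formula: (((NOT x1 XOR x5) IMPLIES (x1 XOR NOT x2)) IMPLIES ((NOT x1 OR x2) OR (x3 IMPLIES x3))) over 5 vars (32 rows)
Evaluate each row (x1, x2, x3, x4, x5 as bits, MSB first):
  row 0 [00000]: (((NOT 0 XOR 0) IMPLIES (0 XOR NOT 0)) IMPLIES ((NOT 0 OR 0) OR (0 IMPLIES 0))) -> 1
  row 1 [00001]: (((NOT 0 XOR 1) IMPLIES (0 XOR NOT 0)) IMPLIES ((NOT 0 OR 0) OR (0 IMPLIES 0))) -> 1
  row 2 [00010]: (((NOT 0 XOR 0) IMPLIES (0 XOR NOT 0)) IMPLIES ((NOT 0 OR 0) OR (0 IMPLIES 0))) -> 1
  row 3 [00011]: (((NOT 0 XOR 1) IMPLIES (0 XOR NOT 0)) IMPLIES ((NOT 0 OR 0) OR (0 IMPLIES 0))) -> 1
  row 4 [00100]: (((NOT 0 XOR 0) IMPLIES (0 XOR NOT 0)) IMPLIES ((NOT 0 OR 0) OR (1 IMPLIES 1))) -> 1
  row 5 [00101]: (((NOT 0 XOR 1) IMPLIES (0 XOR NOT 0)) IMPLIES ((NOT 0 OR 0) OR (1 IMPLIES 1))) -> 1
  row 6 [00110]: (((NOT 0 XOR 0) IMPLIES (0 XOR NOT 0)) IMPLIES ((NOT 0 OR 0) OR (1 IMPLIES 1))) -> 1
  row 7 [00111]: (((NOT 0 XOR 1) IMPLIES (0 XOR NOT 0)) IMPLIES ((NOT 0 OR 0) OR (1 IMPLIES 1))) -> 1
  row 8 [01000]: (((NOT 0 XOR 0) IMPLIES (0 XOR NOT 1)) IMPLIES ((NOT 0 OR 1) OR (0 IMPLIES 0))) -> 1
  row 9 [01001]: (((NOT 0 XOR 1) IMPLIES (0 XOR NOT 1)) IMPLIES ((NOT 0 OR 1) OR (0 IMPLIES 0))) -> 1
  row 10 [01010]: (((NOT 0 XOR 0) IMPLIES (0 XOR NOT 1)) IMPLIES ((NOT 0 OR 1) OR (0 IMPLIES 0))) -> 1
  row 11 [01011]: (((NOT 0 XOR 1) IMPLIES (0 XOR NOT 1)) IMPLIES ((NOT 0 OR 1) OR (0 IMPLIES 0))) -> 1
  row 12 [01100]: (((NOT 0 XOR 0) IMPLIES (0 XOR NOT 1)) IMPLIES ((NOT 0 OR 1) OR (1 IMPLIES 1))) -> 1
  row 13 [01101]: (((NOT 0 XOR 1) IMPLIES (0 XOR NOT 1)) IMPLIES ((NOT 0 OR 1) OR (1 IMPLIES 1))) -> 1
  row 14 [01110]: (((NOT 0 XOR 0) IMPLIES (0 XOR NOT 1)) IMPLIES ((NOT 0 OR 1) OR (1 IMPLIES 1))) -> 1
  row 15 [01111]: (((NOT 0 XOR 1) IMPLIES (0 XOR NOT 1)) IMPLIES ((NOT 0 OR 1) OR (1 IMPLIES 1))) -> 1
  row 16 [10000]: (((NOT 1 XOR 0) IMPLIES (1 XOR NOT 0)) IMPLIES ((NOT 1 OR 0) OR (0 IMPLIES 0))) -> 1
  row 17 [10001]: (((NOT 1 XOR 1) IMPLIES (1 XOR NOT 0)) IMPLIES ((NOT 1 OR 0) OR (0 IMPLIES 0))) -> 1
  row 18 [10010]: (((NOT 1 XOR 0) IMPLIES (1 XOR NOT 0)) IMPLIES ((NOT 1 OR 0) OR (0 IMPLIES 0))) -> 1
  row 19 [10011]: (((NOT 1 XOR 1) IMPLIES (1 XOR NOT 0)) IMPLIES ((NOT 1 OR 0) OR (0 IMPLIES 0))) -> 1
  row 20 [10100]: (((NOT 1 XOR 0) IMPLIES (1 XOR NOT 0)) IMPLIES ((NOT 1 OR 0) OR (1 IMPLIES 1))) -> 1
  row 21 [10101]: (((NOT 1 XOR 1) IMPLIES (1 XOR NOT 0)) IMPLIES ((NOT 1 OR 0) OR (1 IMPLIES 1))) -> 1
  row 22 [10110]: (((NOT 1 XOR 0) IMPLIES (1 XOR NOT 0)) IMPLIES ((NOT 1 OR 0) OR (1 IMPLIES 1))) -> 1
  row 23 [10111]: (((NOT 1 XOR 1) IMPLIES (1 XOR NOT 0)) IMPLIES ((NOT 1 OR 0) OR (1 IMPLIES 1))) -> 1
  row 24 [11000]: (((NOT 1 XOR 0) IMPLIES (1 XOR NOT 1)) IMPLIES ((NOT 1 OR 1) OR (0 IMPLIES 0))) -> 1
  row 25 [11001]: (((NOT 1 XOR 1) IMPLIES (1 XOR NOT 1)) IMPLIES ((NOT 1 OR 1) OR (0 IMPLIES 0))) -> 1
  row 26 [11010]: (((NOT 1 XOR 0) IMPLIES (1 XOR NOT 1)) IMPLIES ((NOT 1 OR 1) OR (0 IMPLIES 0))) -> 1
  row 27 [11011]: (((NOT 1 XOR 1) IMPLIES (1 XOR NOT 1)) IMPLIES ((NOT 1 OR 1) OR (0 IMPLIES 0))) -> 1
  row 28 [11100]: (((NOT 1 XOR 0) IMPLIES (1 XOR NOT 1)) IMPLIES ((NOT 1 OR 1) OR (1 IMPLIES 1))) -> 1
  row 29 [11101]: (((NOT 1 XOR 1) IMPLIES (1 XOR NOT 1)) IMPLIES ((NOT 1 OR 1) OR (1 IMPLIES 1))) -> 1
  row 30 [11110]: (((NOT 1 XOR 0) IMPLIES (1 XOR NOT 1)) IMPLIES ((NOT 1 OR 1) OR (1 IMPLIES 1))) -> 1
  row 31 [11111]: (((NOT 1 XOR 1) IMPLIES (1 XOR NOT 1)) IMPLIES ((NOT 1 OR 1) OR (1 IMPLIES 1))) -> 1
Full result column, 8 rows per line (x1,x2 fixed per line; x3,x4,x5 runs 000..111 left to right):
  rows 0-7 [x1,x2=00]: 11111111  (ones: 8)
  rows 8-15 [x1,x2=01]: 11111111  (ones: 8)
  rows 16-23 [x1,x2=10]: 11111111  (ones: 8)
  rows 24-31 [x1,x2=11]: 11111111  (ones: 8)
Count of 1-rows = 8+8+8+8 = 32

32


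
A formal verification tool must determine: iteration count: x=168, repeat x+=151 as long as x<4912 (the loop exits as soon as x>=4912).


Step 1: x goes from 168 toward 4912 by 151; the body runs while x<4912, so iterations = ceil((bound-start)/step)
Step 2: Distance=4744
Step 3: ceil(4744/151)=32

32


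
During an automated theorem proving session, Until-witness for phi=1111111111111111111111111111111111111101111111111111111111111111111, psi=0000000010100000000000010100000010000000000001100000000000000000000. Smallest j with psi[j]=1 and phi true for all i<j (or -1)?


(phi U psi) at 0: need smallest j with psi[j]=1 and phi[i]=1 for all i in [0,j).
Scan from step 0:
  step 0: phi=1, psi=0 -> continue
  step 1: phi=1, psi=0 -> continue
  step 2: phi=1, psi=0 -> continue
  step 3: phi=1, psi=0 -> continue
  step 8: psi=1 and phi held for [0,8) -> witness found
Witness step = 8

8


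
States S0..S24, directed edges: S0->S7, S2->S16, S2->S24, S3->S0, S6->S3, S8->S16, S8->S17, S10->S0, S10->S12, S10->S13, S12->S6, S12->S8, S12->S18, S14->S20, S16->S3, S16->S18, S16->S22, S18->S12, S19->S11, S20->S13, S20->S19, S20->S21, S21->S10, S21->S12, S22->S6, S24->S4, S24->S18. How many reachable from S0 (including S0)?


BFS from S0:
  layer 0: {S0}
  layer 1: {S7}
Reachable set: {S0, S7}
Count = 2

2


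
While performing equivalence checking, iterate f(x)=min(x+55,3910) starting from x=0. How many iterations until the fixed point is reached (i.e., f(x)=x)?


Step 1: x=0, cap=3910, increment=55
Step 2: x grows by 55 each step until capped at 3910; fixed point is x=3910
Step 3: iterations = ceil(3910/55) = 72

72


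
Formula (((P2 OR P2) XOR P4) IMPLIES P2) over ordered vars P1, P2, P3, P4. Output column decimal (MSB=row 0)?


Formula: (((P2 OR P2) XOR P4) IMPLIES P2) over P1, P2, P3, P4 (16 rows)
Evaluate each row (bits = P1,P2,P3,P4, MSB first):
  row 0 [0000]: (((0 OR 0) XOR 0) IMPLIES 0) -> 1
  row 1 [0001]: (((0 OR 0) XOR 1) IMPLIES 0) -> 0
  row 2 [0010]: (((0 OR 0) XOR 0) IMPLIES 0) -> 1
  row 3 [0011]: (((0 OR 0) XOR 1) IMPLIES 0) -> 0
  row 4 [0100]: (((1 OR 1) XOR 0) IMPLIES 1) -> 1
  row 5 [0101]: (((1 OR 1) XOR 1) IMPLIES 1) -> 1
  row 6 [0110]: (((1 OR 1) XOR 0) IMPLIES 1) -> 1
  row 7 [0111]: (((1 OR 1) XOR 1) IMPLIES 1) -> 1
  row 8 [1000]: (((0 OR 0) XOR 0) IMPLIES 0) -> 1
  row 9 [1001]: (((0 OR 0) XOR 1) IMPLIES 0) -> 0
  row 10 [1010]: (((0 OR 0) XOR 0) IMPLIES 0) -> 1
  row 11 [1011]: (((0 OR 0) XOR 1) IMPLIES 0) -> 0
  row 12 [1100]: (((1 OR 1) XOR 0) IMPLIES 1) -> 1
  row 13 [1101]: (((1 OR 1) XOR 1) IMPLIES 1) -> 1
  row 14 [1110]: (((1 OR 1) XOR 0) IMPLIES 1) -> 1
  row 15 [1111]: (((1 OR 1) XOR 1) IMPLIES 1) -> 1
Full result column, 4 rows per line (P1,P2 fixed per line; P3,P4 runs 00..11 left to right):
  rows 0-3 [P1,P2=00]: 1010  = hex A
  rows 4-7 [P1,P2=01]: 1111  = hex F
  rows 8-11 [P1,P2=10]: 1010  = hex A
  rows 12-15 [P1,P2=11]: 1111  = hex F
Output column (row 0 .. row 15) = 1010111110101111
Output column grouped in 4s = 1010 1111 1010 1111 = 0xAFAF
Convert to decimal digit by digit (value = value*16 + digit):
  A -> 10
  10*16 + 15 (F) = 175
  175*16 + 10 (A) = 2810
  2810*16 + 15 (F) = 44975
Decimal = 44975

44975


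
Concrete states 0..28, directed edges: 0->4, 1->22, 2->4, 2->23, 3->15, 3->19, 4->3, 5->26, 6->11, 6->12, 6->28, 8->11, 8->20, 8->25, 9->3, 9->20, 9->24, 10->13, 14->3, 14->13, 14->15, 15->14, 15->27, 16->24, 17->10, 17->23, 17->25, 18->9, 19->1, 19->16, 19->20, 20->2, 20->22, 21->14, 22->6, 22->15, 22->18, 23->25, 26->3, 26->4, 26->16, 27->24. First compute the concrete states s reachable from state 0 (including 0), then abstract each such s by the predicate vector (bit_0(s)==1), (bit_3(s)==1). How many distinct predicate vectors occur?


BFS from 0:
Concrete reachable: {0, 1, 2, 3, 4, 6, 9, 11, 12, 13, 14, 15, 16, 18, 19, 20, 22, 23, 24, 25, 27, 28}
Abstract via predicates (bit_0(s)==1), (bit_3(s)==1):
  (0,0) <- {0, 2, 4, 6, 16, 18, 20, 22}
  (0,1) <- {12, 14, 24, 28}
  (1,0) <- {1, 3, 19, 23}
  (1,1) <- {9, 11, 13, 15, 25, 27}
Distinct abstract states = 4

4


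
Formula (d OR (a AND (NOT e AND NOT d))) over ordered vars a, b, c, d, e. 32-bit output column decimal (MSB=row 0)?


Formula: (d OR (a AND (NOT e AND NOT d))) over a, b, c, d, e (32 rows)
Evaluate each row (bits = a,b,c,d,e, MSB first):
  row 0 [00000]: (0 OR (0 AND (NOT 0 AND NOT 0))) -> 0
  row 1 [00001]: (0 OR (0 AND (NOT 1 AND NOT 0))) -> 0
  row 2 [00010]: (1 OR (0 AND (NOT 0 AND NOT 1))) -> 1
  row 3 [00011]: (1 OR (0 AND (NOT 1 AND NOT 1))) -> 1
  row 4 [00100]: (0 OR (0 AND (NOT 0 AND NOT 0))) -> 0
  row 5 [00101]: (0 OR (0 AND (NOT 1 AND NOT 0))) -> 0
  row 6 [00110]: (1 OR (0 AND (NOT 0 AND NOT 1))) -> 1
  row 7 [00111]: (1 OR (0 AND (NOT 1 AND NOT 1))) -> 1
  row 8 [01000]: (0 OR (0 AND (NOT 0 AND NOT 0))) -> 0
  row 9 [01001]: (0 OR (0 AND (NOT 1 AND NOT 0))) -> 0
  row 10 [01010]: (1 OR (0 AND (NOT 0 AND NOT 1))) -> 1
  row 11 [01011]: (1 OR (0 AND (NOT 1 AND NOT 1))) -> 1
  row 12 [01100]: (0 OR (0 AND (NOT 0 AND NOT 0))) -> 0
  row 13 [01101]: (0 OR (0 AND (NOT 1 AND NOT 0))) -> 0
  row 14 [01110]: (1 OR (0 AND (NOT 0 AND NOT 1))) -> 1
  row 15 [01111]: (1 OR (0 AND (NOT 1 AND NOT 1))) -> 1
  row 16 [10000]: (0 OR (1 AND (NOT 0 AND NOT 0))) -> 1
  row 17 [10001]: (0 OR (1 AND (NOT 1 AND NOT 0))) -> 0
  row 18 [10010]: (1 OR (1 AND (NOT 0 AND NOT 1))) -> 1
  row 19 [10011]: (1 OR (1 AND (NOT 1 AND NOT 1))) -> 1
  row 20 [10100]: (0 OR (1 AND (NOT 0 AND NOT 0))) -> 1
  row 21 [10101]: (0 OR (1 AND (NOT 1 AND NOT 0))) -> 0
  row 22 [10110]: (1 OR (1 AND (NOT 0 AND NOT 1))) -> 1
  row 23 [10111]: (1 OR (1 AND (NOT 1 AND NOT 1))) -> 1
  row 24 [11000]: (0 OR (1 AND (NOT 0 AND NOT 0))) -> 1
  row 25 [11001]: (0 OR (1 AND (NOT 1 AND NOT 0))) -> 0
  row 26 [11010]: (1 OR (1 AND (NOT 0 AND NOT 1))) -> 1
  row 27 [11011]: (1 OR (1 AND (NOT 1 AND NOT 1))) -> 1
  row 28 [11100]: (0 OR (1 AND (NOT 0 AND NOT 0))) -> 1
  row 29 [11101]: (0 OR (1 AND (NOT 1 AND NOT 0))) -> 0
  row 30 [11110]: (1 OR (1 AND (NOT 0 AND NOT 1))) -> 1
  row 31 [11111]: (1 OR (1 AND (NOT 1 AND NOT 1))) -> 1
Full result column, 4 rows per line (a,b,c fixed per line; d,e runs 00..11 left to right):
  rows 0-3 [a,b,c=000]: 0011  = hex 3
  rows 4-7 [a,b,c=001]: 0011  = hex 3
  rows 8-11 [a,b,c=010]: 0011  = hex 3
  rows 12-15 [a,b,c=011]: 0011  = hex 3
  rows 16-19 [a,b,c=100]: 1011  = hex B
  rows 20-23 [a,b,c=101]: 1011  = hex B
  rows 24-27 [a,b,c=110]: 1011  = hex B
  rows 28-31 [a,b,c=111]: 1011  = hex B
Output column (row 0 .. row 31) = 00110011001100111011101110111011
Output column grouped in 4s = 0011 0011 0011 0011 1011 1011 1011 1011 = 0x3333BBBB
Convert to decimal digit by digit (value = value*16 + digit):
  3 -> 3
  3*16 + 3 = 51
  51*16 + 3 = 819
  819*16 + 3 = 13107
  13107*16 + 11 (B) = 209723
  209723*16 + 11 (B) = 3355579
  3355579*16 + 11 (B) = 53689275
  53689275*16 + 11 (B) = 859028411
Decimal = 859028411

859028411


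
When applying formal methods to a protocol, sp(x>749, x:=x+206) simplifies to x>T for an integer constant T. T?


Formula: sp(P, x:=E) = exists old_x. (x = E[old_x/x]) AND P[old_x/x] (old_x is the value of x before the assignment; eliminate old_x by solving x = E[old_x/x] for old_x)
Step 1: Precondition P: x>749, i.e. old_x > 749
Step 2: Assignment gives x = old_x + 206, so old_x = x - 206
Step 3: Substitute into P: x - 206 > 749
Step 4: Simplify: x > 749+206 = 955

955


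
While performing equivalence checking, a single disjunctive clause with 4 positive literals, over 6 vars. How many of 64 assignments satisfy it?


Step 1: Total=2^6=64
Step 2: Unsat when all 4 false: 2^2=4
Step 3: Sat=64-4=60

60


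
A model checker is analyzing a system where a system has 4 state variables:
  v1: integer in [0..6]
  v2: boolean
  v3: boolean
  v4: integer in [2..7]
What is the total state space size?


State space = product of domain sizes of all variables.
Domain sizes:
  v1 (integer in [0..6]): 7
  v2 (boolean): 2
  v3 (boolean): 2
  v4 (integer in [2..7]): 6
Product = 7 * 2 * 2 * 6 = 168

168


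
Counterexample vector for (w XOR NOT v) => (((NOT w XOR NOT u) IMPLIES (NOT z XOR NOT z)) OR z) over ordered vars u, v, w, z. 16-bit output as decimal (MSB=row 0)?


F1 = (w XOR NOT v)
F2 = (((NOT w XOR NOT u) IMPLIES (NOT z XOR NOT z)) OR z)
Counterexample to F1=>F2 is where F1=1 and F2=0.
Evaluate each row (bits = u,v,w,z, MSB first):
  row 0 [0000]: F1=1 F2=1 -> F1&~F2 -> 0
  row 1 [0001]: F1=1 F2=1 -> F1&~F2 -> 0
  row 2 [0010]: F1=0 F2=0 -> F1&~F2 -> 0
  row 3 [0011]: F1=0 F2=1 -> F1&~F2 -> 0
  row 4 [0100]: F1=0 F2=1 -> F1&~F2 -> 0
  row 5 [0101]: F1=0 F2=1 -> F1&~F2 -> 0
  row 6 [0110]: F1=1 F2=0 -> F1&~F2 -> 1
  row 7 [0111]: F1=1 F2=1 -> F1&~F2 -> 0
  row 8 [1000]: F1=1 F2=0 -> F1&~F2 -> 1
  row 9 [1001]: F1=1 F2=1 -> F1&~F2 -> 0
  row 10 [1010]: F1=0 F2=1 -> F1&~F2 -> 0
  row 11 [1011]: F1=0 F2=1 -> F1&~F2 -> 0
  row 12 [1100]: F1=0 F2=0 -> F1&~F2 -> 0
  row 13 [1101]: F1=0 F2=1 -> F1&~F2 -> 0
  row 14 [1110]: F1=1 F2=1 -> F1&~F2 -> 0
  row 15 [1111]: F1=1 F2=1 -> F1&~F2 -> 0
Full result column, 4 rows per line (u,v fixed per line; w,z runs 00..11 left to right):
  rows 0-3 [u,v=00]: 0000  = hex 0
  rows 4-7 [u,v=01]: 0010  = hex 2
  rows 8-11 [u,v=10]: 1000  = hex 8
  rows 12-15 [u,v=11]: 0000  = hex 0
Counterexample vector (row 0 .. row 15) = 0000001010000000
Output column grouped in 4s = 0000 0010 1000 0000 = 0x0280
Convert to decimal digit by digit (value = value*16 + digit):
  0 -> 0
  0*16 + 2 = 2
  2*16 + 8 = 40
  40*16 + 0 = 640
Decimal = 640

640


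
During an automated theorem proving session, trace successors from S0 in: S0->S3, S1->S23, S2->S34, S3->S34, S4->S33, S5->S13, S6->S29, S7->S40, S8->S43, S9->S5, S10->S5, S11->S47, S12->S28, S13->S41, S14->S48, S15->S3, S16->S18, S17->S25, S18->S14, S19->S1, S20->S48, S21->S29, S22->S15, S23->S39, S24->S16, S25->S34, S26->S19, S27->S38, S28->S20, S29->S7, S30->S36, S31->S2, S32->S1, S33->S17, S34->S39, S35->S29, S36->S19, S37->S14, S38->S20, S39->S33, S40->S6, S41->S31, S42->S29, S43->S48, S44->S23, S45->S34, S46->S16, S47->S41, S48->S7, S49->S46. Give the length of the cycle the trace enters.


Trace from S0 until a state repeats:
  S0 -> S3 -> S34 -> S39 -> S33 -> S17 -> S25 -> S34
S34 first seen at step 2, revisited at step 7.
Cycle length = 7 - 2 = 5

5


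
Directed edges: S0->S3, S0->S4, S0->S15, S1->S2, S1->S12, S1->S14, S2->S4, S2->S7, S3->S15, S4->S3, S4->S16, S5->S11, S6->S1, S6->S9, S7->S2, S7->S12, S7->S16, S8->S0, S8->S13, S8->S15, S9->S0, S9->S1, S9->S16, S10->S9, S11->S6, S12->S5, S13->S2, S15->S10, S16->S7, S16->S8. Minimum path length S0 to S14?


BFS layer-by-layer from S0:
  dist 0: {S0}
  dist 1: {S3, S4, S15}
  dist 2: {S10, S16}
  dist 3: {S7, S8, S9}
  dist 4: {S1, S2, S12, S13}
  dist 5: {S5, S14}
  -> S14 reached at distance 5
Shortest path length = 5

5


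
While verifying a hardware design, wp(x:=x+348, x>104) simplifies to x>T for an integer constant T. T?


Formula: wp(x:=E, P) = P[E/x] (substitute E for x in postcondition)
Step 1: Postcondition: x>104
Step 2: Substitute x+348 for x: x+348>104
Step 3: Solve for x: x > 104-348 = -244

-244


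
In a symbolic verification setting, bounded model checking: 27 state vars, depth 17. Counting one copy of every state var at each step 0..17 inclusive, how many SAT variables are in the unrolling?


BMC unrolls to depth k, creating one copy of each state var for steps 0..k.
Step count = 17 + 1 = 18 (steps 0 through 17)
Vars per step = 27
Total = 27 * 18 = 486

486


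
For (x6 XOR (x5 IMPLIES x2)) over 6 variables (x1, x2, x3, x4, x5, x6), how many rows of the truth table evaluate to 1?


Formula: (x6 XOR (x5 IMPLIES x2)) over 6 vars (64 rows)
Evaluate each row (x1, x2, x3, x4, x5, x6 as bits, MSB first):
  row 0 [000000]: (0 XOR (0 IMPLIES 0)) -> 1
  row 1 [000001]: (1 XOR (0 IMPLIES 0)) -> 0
  row 2 [000010]: (0 XOR (1 IMPLIES 0)) -> 0
  row 3 [000011]: (1 XOR (1 IMPLIES 0)) -> 1
  row 4 [000100]: (0 XOR (0 IMPLIES 0)) -> 1
  (every remaining row is evaluated the same way; all 64 results are listed next)
Full result column, 8 rows per line (x1,x2,x3 fixed per line; x4,x5,x6 runs 000..111 left to right):
  rows 0-7 [x1,x2,x3=000]: 10011001  (ones: 4)
  rows 8-15 [x1,x2,x3=001]: 10011001  (ones: 4)
  rows 16-23 [x1,x2,x3=010]: 10101010  (ones: 4)
  rows 24-31 [x1,x2,x3=011]: 10101010  (ones: 4)
  rows 32-39 [x1,x2,x3=100]: 10011001  (ones: 4)
  rows 40-47 [x1,x2,x3=101]: 10011001  (ones: 4)
  rows 48-55 [x1,x2,x3=110]: 10101010  (ones: 4)
  rows 56-63 [x1,x2,x3=111]: 10101010  (ones: 4)
Count of 1-rows = 4+4+4+4+4+4+4+4 = 32

32


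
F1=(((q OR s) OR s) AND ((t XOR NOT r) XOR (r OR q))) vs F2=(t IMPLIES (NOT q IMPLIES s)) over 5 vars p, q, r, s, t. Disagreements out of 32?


F1 = (((q OR s) OR s) AND ((t XOR NOT r) XOR (r OR q)))
F2 = (t IMPLIES (NOT q IMPLIES s))
Evaluate both on each of 32 rows (bits = p,q,r,s,t):
  row 0 [00000]: F1=0 F2=1 (differ) -> 1
  row 1 [00001]: F1=0 F2=0 -> 0
  row 2 [00010]: F1=1 F2=1 -> 0
  row 3 [00011]: F1=0 F2=1 (differ) -> 1
  row 4 [00100]: F1=0 F2=1 (differ) -> 1
  row 5 [00101]: F1=0 F2=0 -> 0
  row 6 [00110]: F1=1 F2=1 -> 0
  row 7 [00111]: F1=0 F2=1 (differ) -> 1
  row 8 [01000]: F1=0 F2=1 (differ) -> 1
  row 9 [01001]: F1=1 F2=1 -> 0
  row 10 [01010]: F1=0 F2=1 (differ) -> 1
  row 11 [01011]: F1=1 F2=1 -> 0
  row 12 [01100]: F1=1 F2=1 -> 0
  row 13 [01101]: F1=0 F2=1 (differ) -> 1
  row 14 [01110]: F1=1 F2=1 -> 0
  row 15 [01111]: F1=0 F2=1 (differ) -> 1
  row 16 [10000]: F1=0 F2=1 (differ) -> 1
  row 17 [10001]: F1=0 F2=0 -> 0
  row 18 [10010]: F1=1 F2=1 -> 0
  row 19 [10011]: F1=0 F2=1 (differ) -> 1
  row 20 [10100]: F1=0 F2=1 (differ) -> 1
  row 21 [10101]: F1=0 F2=0 -> 0
  row 22 [10110]: F1=1 F2=1 -> 0
  row 23 [10111]: F1=0 F2=1 (differ) -> 1
  row 24 [11000]: F1=0 F2=1 (differ) -> 1
  row 25 [11001]: F1=1 F2=1 -> 0
  row 26 [11010]: F1=0 F2=1 (differ) -> 1
  row 27 [11011]: F1=1 F2=1 -> 0
  row 28 [11100]: F1=1 F2=1 -> 0
  row 29 [11101]: F1=0 F2=1 (differ) -> 1
  row 30 [11110]: F1=1 F2=1 -> 0
  row 31 [11111]: F1=0 F2=1 (differ) -> 1
Full result column, 8 rows per line (p,q fixed per line; r,s,t runs 000..111 left to right):
  rows 0-7 [p,q=00]: 10011001  (ones: 4)
  rows 8-15 [p,q=01]: 10100101  (ones: 4)
  rows 16-23 [p,q=10]: 10011001  (ones: 4)
  rows 24-31 [p,q=11]: 10100101  (ones: 4)
Disagreements = 4+4+4+4 = 16

16


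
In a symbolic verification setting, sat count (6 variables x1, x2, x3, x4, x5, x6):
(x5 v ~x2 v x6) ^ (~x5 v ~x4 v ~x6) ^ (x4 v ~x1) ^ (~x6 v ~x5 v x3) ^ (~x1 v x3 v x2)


CNF with 5 clauses over 6 vars (64 assignments).
An assignment satisfies CNF iff every clause has >=1 true literal.
Check each row (bits = x1,x2,x3,x4,x5,x6; clause T/F shown):
  row 0 [000000]: clauses=TTTTT -> 1
  row 1 [000001]: clauses=TTTTT -> 1
  row 2 [000010]: clauses=TTTTT -> 1
  row 3 [000011]: clauses=TTTFT -> 0
  row 4 [000100]: clauses=TTTTT -> 1
  (every remaining row is evaluated the same way; all 64 results are listed next)
Full result column, 8 rows per line (x1,x2,x3 fixed per line; x4,x5,x6 runs 000..111 left to right):
  rows 0-7 [x1,x2,x3=000]: 11101110  (ones: 6)
  rows 8-15 [x1,x2,x3=001]: 11111110  (ones: 7)
  rows 16-23 [x1,x2,x3=010]: 01100110  (ones: 4)
  rows 24-31 [x1,x2,x3=011]: 01110110  (ones: 5)
  rows 32-39 [x1,x2,x3=100]: 00000000  (ones: 0)
  rows 40-47 [x1,x2,x3=101]: 00001110  (ones: 3)
  rows 48-55 [x1,x2,x3=110]: 00000110  (ones: 2)
  rows 56-63 [x1,x2,x3=111]: 00000110  (ones: 2)
Satisfying assignments = 6+7+4+5+0+3+2+2 = 29

29


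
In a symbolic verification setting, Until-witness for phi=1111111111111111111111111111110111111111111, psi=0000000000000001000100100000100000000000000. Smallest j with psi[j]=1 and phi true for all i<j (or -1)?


(phi U psi) at 0: need smallest j with psi[j]=1 and phi[i]=1 for all i in [0,j).
Scan from step 0:
  step 0: phi=1, psi=0 -> continue
  step 1: phi=1, psi=0 -> continue
  step 2: phi=1, psi=0 -> continue
  step 3: phi=1, psi=0 -> continue
  step 15: psi=1 and phi held for [0,15) -> witness found
Witness step = 15

15


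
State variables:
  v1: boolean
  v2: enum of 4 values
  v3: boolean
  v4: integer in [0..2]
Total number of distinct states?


State space = product of domain sizes of all variables.
Domain sizes:
  v1 (boolean): 2
  v2 (enum of 4 values): 4
  v3 (boolean): 2
  v4 (integer in [0..2]): 3
Product = 2 * 4 * 2 * 3 = 48

48


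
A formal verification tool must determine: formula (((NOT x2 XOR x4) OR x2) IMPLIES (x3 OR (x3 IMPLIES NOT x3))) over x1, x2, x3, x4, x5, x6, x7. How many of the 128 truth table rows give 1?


Formula: (((NOT x2 XOR x4) OR x2) IMPLIES (x3 OR (x3 IMPLIES NOT x3))) over 7 vars (128 rows)
Evaluate each row (x1, x2, x3, x4, x5, x6, x7 as bits, MSB first):
  row 0 [0000000]: (((NOT 0 XOR 0) OR 0) IMPLIES (0 OR (0 IMPLIES NOT 0))) -> 1
  row 1 [0000001]: (((NOT 0 XOR 0) OR 0) IMPLIES (0 OR (0 IMPLIES NOT 0))) -> 1
  row 2 [0000010]: (((NOT 0 XOR 0) OR 0) IMPLIES (0 OR (0 IMPLIES NOT 0))) -> 1
  row 3 [0000011]: (((NOT 0 XOR 0) OR 0) IMPLIES (0 OR (0 IMPLIES NOT 0))) -> 1
  row 4 [0000100]: (((NOT 0 XOR 0) OR 0) IMPLIES (0 OR (0 IMPLIES NOT 0))) -> 1
  (every remaining row is evaluated the same way; all 128 results are listed next)
Full result column, 8 rows per line (x1,x2,x3,x4 fixed per line; x5,x6,x7 runs 000..111 left to right):
  rows 0-7 [x1,x2,x3,x4=0000]: 11111111  (ones: 8)
  rows 8-15 [x1,x2,x3,x4=0001]: 11111111  (ones: 8)
  rows 16-23 [x1,x2,x3,x4=0010]: 11111111  (ones: 8)
  rows 24-31 [x1,x2,x3,x4=0011]: 11111111  (ones: 8)
  rows 32-39 [x1,x2,x3,x4=0100]: 11111111  (ones: 8)
  rows 40-47 [x1,x2,x3,x4=0101]: 11111111  (ones: 8)
  rows 48-55 [x1,x2,x3,x4=0110]: 11111111  (ones: 8)
  rows 56-63 [x1,x2,x3,x4=0111]: 11111111  (ones: 8)
  rows 64-71 [x1,x2,x3,x4=1000]: 11111111  (ones: 8)
  rows 72-79 [x1,x2,x3,x4=1001]: 11111111  (ones: 8)
  rows 80-87 [x1,x2,x3,x4=1010]: 11111111  (ones: 8)
  rows 88-95 [x1,x2,x3,x4=1011]: 11111111  (ones: 8)
  rows 96-103 [x1,x2,x3,x4=1100]: 11111111  (ones: 8)
  rows 104-111 [x1,x2,x3,x4=1101]: 11111111  (ones: 8)
  rows 112-119 [x1,x2,x3,x4=1110]: 11111111  (ones: 8)
  rows 120-127 [x1,x2,x3,x4=1111]: 11111111  (ones: 8)
Count of 1-rows = 8+8+8+8+8+8+8+8+8+8+8+8+8+8+8+8 = 128

128
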